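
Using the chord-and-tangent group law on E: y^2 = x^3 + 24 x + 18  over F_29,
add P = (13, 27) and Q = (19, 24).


P != Q, so use the chord formula.
s = (y2 - y1) / (x2 - x1) = (26) / (6) mod 29 = 14
x3 = s^2 - x1 - x2 mod 29 = 14^2 - 13 - 19 = 19
y3 = s (x1 - x3) - y1 mod 29 = 14 * (13 - 19) - 27 = 5

P + Q = (19, 5)


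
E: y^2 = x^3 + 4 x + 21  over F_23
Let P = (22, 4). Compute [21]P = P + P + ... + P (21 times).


k = 21 = 10101_2 (binary, LSB first: 10101)
Double-and-add from P = (22, 4):
  bit 0 = 1: acc = O + (22, 4) = (22, 4)
  bit 1 = 0: acc unchanged = (22, 4)
  bit 2 = 1: acc = (22, 4) + (12, 7) = (16, 8)
  bit 3 = 0: acc unchanged = (16, 8)
  bit 4 = 1: acc = (16, 8) + (4, 3) = (11, 19)

21P = (11, 19)


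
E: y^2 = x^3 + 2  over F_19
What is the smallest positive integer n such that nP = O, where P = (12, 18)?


Compute successive multiples of P until we hit O:
  1P = (12, 18)
  2P = (6, 16)
  3P = (18, 18)
  4P = (8, 1)
  5P = (4, 16)
  6P = (9, 16)
  7P = (9, 3)
  8P = (4, 3)
  ... (continuing to 13P)
  13P = O

ord(P) = 13


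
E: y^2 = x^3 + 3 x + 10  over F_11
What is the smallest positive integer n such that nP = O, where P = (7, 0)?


Compute successive multiples of P until we hit O:
  1P = (7, 0)
  2P = O

ord(P) = 2


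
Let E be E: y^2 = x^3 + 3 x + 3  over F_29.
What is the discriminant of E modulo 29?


4 a^3 + 27 b^2 = 4*3^3 + 27*3^2 = 108 + 243 = 351
Delta = -16 * (351) = -5616
Delta mod 29 = 10

Delta = 10 (mod 29)


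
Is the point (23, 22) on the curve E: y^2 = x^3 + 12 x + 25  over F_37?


Check whether y^2 = x^3 + 12 x + 25 (mod 37) for (x, y) = (23, 22).
LHS: y^2 = 22^2 mod 37 = 3
RHS: x^3 + 12 x + 25 = 23^3 + 12*23 + 25 mod 37 = 36
LHS != RHS

No, not on the curve


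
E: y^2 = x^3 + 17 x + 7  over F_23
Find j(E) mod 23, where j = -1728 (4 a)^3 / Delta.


Delta = -16(4 a^3 + 27 b^2) mod 23 = 16
-1728 * (4 a)^3 = -1728 * (4*17)^3 mod 23 = 3
j = 3 * 16^(-1) mod 23 = 16

j = 16 (mod 23)


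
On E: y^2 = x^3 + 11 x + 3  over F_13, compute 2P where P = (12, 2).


Doubling: s = (3 x1^2 + a) / (2 y1)
s = (3*12^2 + 11) / (2*2) mod 13 = 10
x3 = s^2 - 2 x1 mod 13 = 10^2 - 2*12 = 11
y3 = s (x1 - x3) - y1 mod 13 = 10 * (12 - 11) - 2 = 8

2P = (11, 8)


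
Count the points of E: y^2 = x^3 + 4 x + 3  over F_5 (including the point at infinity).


For each x in F_5, count y with y^2 = x^3 + 4 x + 3 mod 5:
  x = 2: RHS = 4, y in [2, 3]  -> 2 point(s)
Affine points: 2. Add the point at infinity: total = 3.

#E(F_5) = 3


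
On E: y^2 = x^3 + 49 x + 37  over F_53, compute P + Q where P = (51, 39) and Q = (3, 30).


P != Q, so use the chord formula.
s = (y2 - y1) / (x2 - x1) = (44) / (5) mod 53 = 30
x3 = s^2 - x1 - x2 mod 53 = 30^2 - 51 - 3 = 51
y3 = s (x1 - x3) - y1 mod 53 = 30 * (51 - 51) - 39 = 14

P + Q = (51, 14)


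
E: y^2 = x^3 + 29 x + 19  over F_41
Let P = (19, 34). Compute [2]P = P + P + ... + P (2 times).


k = 2 = 10_2 (binary, LSB first: 01)
Double-and-add from P = (19, 34):
  bit 0 = 0: acc unchanged = O
  bit 1 = 1: acc = O + (23, 26) = (23, 26)

2P = (23, 26)


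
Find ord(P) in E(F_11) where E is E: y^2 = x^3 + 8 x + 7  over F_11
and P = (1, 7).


Compute successive multiples of P until we hit O:
  1P = (1, 7)
  2P = (9, 4)
  3P = (2, 3)
  4P = (2, 8)
  5P = (9, 7)
  6P = (1, 4)
  7P = O

ord(P) = 7


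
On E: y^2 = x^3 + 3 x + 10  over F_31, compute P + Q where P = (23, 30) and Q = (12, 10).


P != Q, so use the chord formula.
s = (y2 - y1) / (x2 - x1) = (11) / (20) mod 31 = 30
x3 = s^2 - x1 - x2 mod 31 = 30^2 - 23 - 12 = 28
y3 = s (x1 - x3) - y1 mod 31 = 30 * (23 - 28) - 30 = 6

P + Q = (28, 6)


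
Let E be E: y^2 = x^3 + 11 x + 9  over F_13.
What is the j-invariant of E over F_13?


Delta = -16(4 a^3 + 27 b^2) mod 13 = 9
-1728 * (4 a)^3 = -1728 * (4*11)^3 mod 13 = 8
j = 8 * 9^(-1) mod 13 = 11

j = 11 (mod 13)


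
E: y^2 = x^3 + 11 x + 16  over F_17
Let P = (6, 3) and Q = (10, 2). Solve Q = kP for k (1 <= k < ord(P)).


Enumerate multiples of P until we hit Q = (10, 2):
  1P = (6, 3)
  2P = (5, 14)
  3P = (8, 2)
  4P = (16, 2)
  5P = (3, 12)
  6P = (0, 13)
  7P = (10, 15)
  8P = (10, 2)
Match found at i = 8.

k = 8


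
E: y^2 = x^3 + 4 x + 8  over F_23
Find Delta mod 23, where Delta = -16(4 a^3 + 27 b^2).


4 a^3 + 27 b^2 = 4*4^3 + 27*8^2 = 256 + 1728 = 1984
Delta = -16 * (1984) = -31744
Delta mod 23 = 19

Delta = 19 (mod 23)


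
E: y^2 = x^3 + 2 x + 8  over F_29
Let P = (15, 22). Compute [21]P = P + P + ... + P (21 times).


k = 21 = 10101_2 (binary, LSB first: 10101)
Double-and-add from P = (15, 22):
  bit 0 = 1: acc = O + (15, 22) = (15, 22)
  bit 1 = 0: acc unchanged = (15, 22)
  bit 2 = 1: acc = (15, 22) + (10, 19) = (9, 28)
  bit 3 = 0: acc unchanged = (9, 28)
  bit 4 = 1: acc = (9, 28) + (2, 22) = (14, 5)

21P = (14, 5)


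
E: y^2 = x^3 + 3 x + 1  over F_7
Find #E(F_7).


For each x in F_7, count y with y^2 = x^3 + 3 x + 1 mod 7:
  x = 0: RHS = 1, y in [1, 6]  -> 2 point(s)
  x = 2: RHS = 1, y in [1, 6]  -> 2 point(s)
  x = 3: RHS = 2, y in [3, 4]  -> 2 point(s)
  x = 4: RHS = 0, y in [0]  -> 1 point(s)
  x = 5: RHS = 1, y in [1, 6]  -> 2 point(s)
  x = 6: RHS = 4, y in [2, 5]  -> 2 point(s)
Affine points: 11. Add the point at infinity: total = 12.

#E(F_7) = 12


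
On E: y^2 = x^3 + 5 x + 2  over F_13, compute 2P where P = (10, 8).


Doubling: s = (3 x1^2 + a) / (2 y1)
s = (3*10^2 + 5) / (2*8) mod 13 = 2
x3 = s^2 - 2 x1 mod 13 = 2^2 - 2*10 = 10
y3 = s (x1 - x3) - y1 mod 13 = 2 * (10 - 10) - 8 = 5

2P = (10, 5)


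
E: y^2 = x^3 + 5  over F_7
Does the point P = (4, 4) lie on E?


Check whether y^2 = x^3 + 0 x + 5 (mod 7) for (x, y) = (4, 4).
LHS: y^2 = 4^2 mod 7 = 2
RHS: x^3 + 0 x + 5 = 4^3 + 0*4 + 5 mod 7 = 6
LHS != RHS

No, not on the curve


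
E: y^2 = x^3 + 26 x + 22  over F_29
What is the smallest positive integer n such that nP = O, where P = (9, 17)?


Compute successive multiples of P until we hit O:
  1P = (9, 17)
  2P = (24, 17)
  3P = (25, 12)
  4P = (19, 26)
  5P = (5, 4)
  6P = (2, 13)
  7P = (13, 18)
  8P = (27, 22)
  ... (continuing to 17P)
  17P = O

ord(P) = 17


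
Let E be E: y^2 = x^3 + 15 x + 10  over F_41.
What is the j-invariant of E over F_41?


Delta = -16(4 a^3 + 27 b^2) mod 41 = 2
-1728 * (4 a)^3 = -1728 * (4*15)^3 mod 41 = 10
j = 10 * 2^(-1) mod 41 = 5

j = 5 (mod 41)


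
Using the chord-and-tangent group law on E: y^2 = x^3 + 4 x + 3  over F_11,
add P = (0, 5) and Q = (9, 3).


P != Q, so use the chord formula.
s = (y2 - y1) / (x2 - x1) = (9) / (9) mod 11 = 1
x3 = s^2 - x1 - x2 mod 11 = 1^2 - 0 - 9 = 3
y3 = s (x1 - x3) - y1 mod 11 = 1 * (0 - 3) - 5 = 3

P + Q = (3, 3)


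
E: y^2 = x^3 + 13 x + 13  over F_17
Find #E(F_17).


For each x in F_17, count y with y^2 = x^3 + 13 x + 13 mod 17:
  x = 0: RHS = 13, y in [8, 9]  -> 2 point(s)
  x = 2: RHS = 13, y in [8, 9]  -> 2 point(s)
  x = 5: RHS = 16, y in [4, 13]  -> 2 point(s)
  x = 6: RHS = 1, y in [1, 16]  -> 2 point(s)
  x = 8: RHS = 0, y in [0]  -> 1 point(s)
  x = 9: RHS = 9, y in [3, 14]  -> 2 point(s)
  x = 10: RHS = 4, y in [2, 15]  -> 2 point(s)
  x = 11: RHS = 8, y in [5, 12]  -> 2 point(s)
  x = 13: RHS = 16, y in [4, 13]  -> 2 point(s)
  x = 14: RHS = 15, y in [7, 10]  -> 2 point(s)
  x = 15: RHS = 13, y in [8, 9]  -> 2 point(s)
  x = 16: RHS = 16, y in [4, 13]  -> 2 point(s)
Affine points: 23. Add the point at infinity: total = 24.

#E(F_17) = 24


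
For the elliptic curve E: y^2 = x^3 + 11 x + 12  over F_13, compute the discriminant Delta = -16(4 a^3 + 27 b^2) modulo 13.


4 a^3 + 27 b^2 = 4*11^3 + 27*12^2 = 5324 + 3888 = 9212
Delta = -16 * (9212) = -147392
Delta mod 13 = 2

Delta = 2 (mod 13)


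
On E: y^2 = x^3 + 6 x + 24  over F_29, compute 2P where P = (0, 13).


Doubling: s = (3 x1^2 + a) / (2 y1)
s = (3*0^2 + 6) / (2*13) mod 29 = 27
x3 = s^2 - 2 x1 mod 29 = 27^2 - 2*0 = 4
y3 = s (x1 - x3) - y1 mod 29 = 27 * (0 - 4) - 13 = 24

2P = (4, 24)


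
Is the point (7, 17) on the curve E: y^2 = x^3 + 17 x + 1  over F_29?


Check whether y^2 = x^3 + 17 x + 1 (mod 29) for (x, y) = (7, 17).
LHS: y^2 = 17^2 mod 29 = 28
RHS: x^3 + 17 x + 1 = 7^3 + 17*7 + 1 mod 29 = 28
LHS = RHS

Yes, on the curve


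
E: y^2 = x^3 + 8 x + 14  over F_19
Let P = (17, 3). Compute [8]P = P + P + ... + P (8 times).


k = 8 = 1000_2 (binary, LSB first: 0001)
Double-and-add from P = (17, 3):
  bit 0 = 0: acc unchanged = O
  bit 1 = 0: acc unchanged = O
  bit 2 = 0: acc unchanged = O
  bit 3 = 1: acc = O + (9, 6) = (9, 6)

8P = (9, 6)


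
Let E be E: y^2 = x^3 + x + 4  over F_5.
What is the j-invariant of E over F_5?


Delta = -16(4 a^3 + 27 b^2) mod 5 = 4
-1728 * (4 a)^3 = -1728 * (4*1)^3 mod 5 = 3
j = 3 * 4^(-1) mod 5 = 2

j = 2 (mod 5)


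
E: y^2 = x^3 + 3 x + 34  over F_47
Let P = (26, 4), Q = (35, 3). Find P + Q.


P != Q, so use the chord formula.
s = (y2 - y1) / (x2 - x1) = (46) / (9) mod 47 = 26
x3 = s^2 - x1 - x2 mod 47 = 26^2 - 26 - 35 = 4
y3 = s (x1 - x3) - y1 mod 47 = 26 * (26 - 4) - 4 = 4

P + Q = (4, 4)


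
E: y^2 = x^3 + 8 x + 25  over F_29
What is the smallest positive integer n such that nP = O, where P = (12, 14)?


Compute successive multiples of P until we hit O:
  1P = (12, 14)
  2P = (1, 18)
  3P = (25, 25)
  4P = (20, 6)
  5P = (27, 1)
  6P = (28, 25)
  7P = (17, 17)
  8P = (5, 25)
  ... (continuing to 17P)
  17P = O

ord(P) = 17


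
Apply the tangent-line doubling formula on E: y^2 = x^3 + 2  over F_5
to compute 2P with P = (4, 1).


Doubling: s = (3 x1^2 + a) / (2 y1)
s = (3*4^2 + 0) / (2*1) mod 5 = 4
x3 = s^2 - 2 x1 mod 5 = 4^2 - 2*4 = 3
y3 = s (x1 - x3) - y1 mod 5 = 4 * (4 - 3) - 1 = 3

2P = (3, 3)


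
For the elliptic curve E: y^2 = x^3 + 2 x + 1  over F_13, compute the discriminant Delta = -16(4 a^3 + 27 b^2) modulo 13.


4 a^3 + 27 b^2 = 4*2^3 + 27*1^2 = 32 + 27 = 59
Delta = -16 * (59) = -944
Delta mod 13 = 5

Delta = 5 (mod 13)


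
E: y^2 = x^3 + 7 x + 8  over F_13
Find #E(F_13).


For each x in F_13, count y with y^2 = x^3 + 7 x + 8 mod 13:
  x = 1: RHS = 3, y in [4, 9]  -> 2 point(s)
  x = 2: RHS = 4, y in [2, 11]  -> 2 point(s)
  x = 3: RHS = 4, y in [2, 11]  -> 2 point(s)
  x = 4: RHS = 9, y in [3, 10]  -> 2 point(s)
  x = 5: RHS = 12, y in [5, 8]  -> 2 point(s)
  x = 7: RHS = 10, y in [6, 7]  -> 2 point(s)
  x = 8: RHS = 4, y in [2, 11]  -> 2 point(s)
  x = 10: RHS = 12, y in [5, 8]  -> 2 point(s)
  x = 11: RHS = 12, y in [5, 8]  -> 2 point(s)
  x = 12: RHS = 0, y in [0]  -> 1 point(s)
Affine points: 19. Add the point at infinity: total = 20.

#E(F_13) = 20


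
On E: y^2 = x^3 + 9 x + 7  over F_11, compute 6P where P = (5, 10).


k = 6 = 110_2 (binary, LSB first: 011)
Double-and-add from P = (5, 10):
  bit 0 = 0: acc unchanged = O
  bit 1 = 1: acc = O + (5, 1) = (5, 1)
  bit 2 = 1: acc = (5, 1) + (5, 10) = O

6P = O


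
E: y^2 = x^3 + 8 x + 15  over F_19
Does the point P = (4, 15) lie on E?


Check whether y^2 = x^3 + 8 x + 15 (mod 19) for (x, y) = (4, 15).
LHS: y^2 = 15^2 mod 19 = 16
RHS: x^3 + 8 x + 15 = 4^3 + 8*4 + 15 mod 19 = 16
LHS = RHS

Yes, on the curve


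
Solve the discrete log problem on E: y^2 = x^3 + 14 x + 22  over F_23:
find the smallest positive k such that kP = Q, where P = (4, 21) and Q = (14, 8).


Enumerate multiples of P until we hit Q = (14, 8):
  1P = (4, 21)
  2P = (8, 18)
  3P = (13, 3)
  4P = (10, 14)
  5P = (11, 14)
  6P = (9, 7)
  7P = (16, 8)
  8P = (12, 3)
  9P = (2, 9)
  10P = (7, 7)
  11P = (21, 20)
  12P = (14, 8)
Match found at i = 12.

k = 12


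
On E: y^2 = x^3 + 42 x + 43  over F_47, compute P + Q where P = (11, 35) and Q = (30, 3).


P != Q, so use the chord formula.
s = (y2 - y1) / (x2 - x1) = (15) / (19) mod 47 = 28
x3 = s^2 - x1 - x2 mod 47 = 28^2 - 11 - 30 = 38
y3 = s (x1 - x3) - y1 mod 47 = 28 * (11 - 38) - 35 = 8

P + Q = (38, 8)


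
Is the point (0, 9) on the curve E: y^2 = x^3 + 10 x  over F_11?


Check whether y^2 = x^3 + 10 x + 0 (mod 11) for (x, y) = (0, 9).
LHS: y^2 = 9^2 mod 11 = 4
RHS: x^3 + 10 x + 0 = 0^3 + 10*0 + 0 mod 11 = 0
LHS != RHS

No, not on the curve


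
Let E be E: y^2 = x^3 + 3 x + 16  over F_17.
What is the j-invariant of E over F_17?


Delta = -16(4 a^3 + 27 b^2) mod 17 = 16
-1728 * (4 a)^3 = -1728 * (4*3)^3 mod 17 = 15
j = 15 * 16^(-1) mod 17 = 2

j = 2 (mod 17)


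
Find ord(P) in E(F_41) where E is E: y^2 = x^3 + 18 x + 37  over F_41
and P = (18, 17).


Compute successive multiples of P until we hit O:
  1P = (18, 17)
  2P = (30, 5)
  3P = (35, 0)
  4P = (30, 36)
  5P = (18, 24)
  6P = O

ord(P) = 6


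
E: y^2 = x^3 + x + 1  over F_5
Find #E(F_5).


For each x in F_5, count y with y^2 = x^3 + 1 x + 1 mod 5:
  x = 0: RHS = 1, y in [1, 4]  -> 2 point(s)
  x = 2: RHS = 1, y in [1, 4]  -> 2 point(s)
  x = 3: RHS = 1, y in [1, 4]  -> 2 point(s)
  x = 4: RHS = 4, y in [2, 3]  -> 2 point(s)
Affine points: 8. Add the point at infinity: total = 9.

#E(F_5) = 9


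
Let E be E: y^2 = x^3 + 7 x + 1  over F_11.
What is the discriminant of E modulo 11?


4 a^3 + 27 b^2 = 4*7^3 + 27*1^2 = 1372 + 27 = 1399
Delta = -16 * (1399) = -22384
Delta mod 11 = 1

Delta = 1 (mod 11)


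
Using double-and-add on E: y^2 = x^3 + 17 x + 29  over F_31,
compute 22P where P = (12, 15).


k = 22 = 10110_2 (binary, LSB first: 01101)
Double-and-add from P = (12, 15):
  bit 0 = 0: acc unchanged = O
  bit 1 = 1: acc = O + (15, 30) = (15, 30)
  bit 2 = 1: acc = (15, 30) + (26, 25) = (23, 30)
  bit 3 = 0: acc unchanged = (23, 30)
  bit 4 = 1: acc = (23, 30) + (11, 11) = (29, 7)

22P = (29, 7)


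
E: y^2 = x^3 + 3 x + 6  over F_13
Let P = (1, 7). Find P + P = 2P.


Doubling: s = (3 x1^2 + a) / (2 y1)
s = (3*1^2 + 3) / (2*7) mod 13 = 6
x3 = s^2 - 2 x1 mod 13 = 6^2 - 2*1 = 8
y3 = s (x1 - x3) - y1 mod 13 = 6 * (1 - 8) - 7 = 3

2P = (8, 3)


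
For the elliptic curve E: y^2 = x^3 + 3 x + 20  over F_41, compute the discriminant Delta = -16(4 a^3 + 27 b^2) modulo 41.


4 a^3 + 27 b^2 = 4*3^3 + 27*20^2 = 108 + 10800 = 10908
Delta = -16 * (10908) = -174528
Delta mod 41 = 9

Delta = 9 (mod 41)


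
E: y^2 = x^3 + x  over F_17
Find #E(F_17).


For each x in F_17, count y with y^2 = x^3 + 1 x + 0 mod 17:
  x = 0: RHS = 0, y in [0]  -> 1 point(s)
  x = 1: RHS = 2, y in [6, 11]  -> 2 point(s)
  x = 3: RHS = 13, y in [8, 9]  -> 2 point(s)
  x = 4: RHS = 0, y in [0]  -> 1 point(s)
  x = 6: RHS = 1, y in [1, 16]  -> 2 point(s)
  x = 11: RHS = 16, y in [4, 13]  -> 2 point(s)
  x = 13: RHS = 0, y in [0]  -> 1 point(s)
  x = 14: RHS = 4, y in [2, 15]  -> 2 point(s)
  x = 16: RHS = 15, y in [7, 10]  -> 2 point(s)
Affine points: 15. Add the point at infinity: total = 16.

#E(F_17) = 16


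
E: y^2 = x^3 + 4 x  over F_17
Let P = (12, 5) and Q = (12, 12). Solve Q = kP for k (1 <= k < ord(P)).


Enumerate multiples of P until we hit Q = (12, 12):
  1P = (12, 5)
  2P = (9, 0)
  3P = (12, 12)
Match found at i = 3.

k = 3


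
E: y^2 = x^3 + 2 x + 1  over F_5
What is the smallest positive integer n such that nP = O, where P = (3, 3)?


Compute successive multiples of P until we hit O:
  1P = (3, 3)
  2P = (0, 4)
  3P = (1, 3)
  4P = (1, 2)
  5P = (0, 1)
  6P = (3, 2)
  7P = O

ord(P) = 7


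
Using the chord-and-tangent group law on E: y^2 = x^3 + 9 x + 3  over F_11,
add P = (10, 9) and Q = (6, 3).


P != Q, so use the chord formula.
s = (y2 - y1) / (x2 - x1) = (5) / (7) mod 11 = 7
x3 = s^2 - x1 - x2 mod 11 = 7^2 - 10 - 6 = 0
y3 = s (x1 - x3) - y1 mod 11 = 7 * (10 - 0) - 9 = 6

P + Q = (0, 6)


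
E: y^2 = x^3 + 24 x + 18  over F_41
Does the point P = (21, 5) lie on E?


Check whether y^2 = x^3 + 24 x + 18 (mod 41) for (x, y) = (21, 5).
LHS: y^2 = 5^2 mod 41 = 25
RHS: x^3 + 24 x + 18 = 21^3 + 24*21 + 18 mod 41 = 25
LHS = RHS

Yes, on the curve


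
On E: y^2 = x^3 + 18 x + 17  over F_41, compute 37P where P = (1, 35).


k = 37 = 100101_2 (binary, LSB first: 101001)
Double-and-add from P = (1, 35):
  bit 0 = 1: acc = O + (1, 35) = (1, 35)
  bit 1 = 0: acc unchanged = (1, 35)
  bit 2 = 1: acc = (1, 35) + (28, 28) = (2, 26)
  bit 3 = 0: acc unchanged = (2, 26)
  bit 4 = 0: acc unchanged = (2, 26)
  bit 5 = 1: acc = (2, 26) + (21, 29) = (22, 14)

37P = (22, 14)


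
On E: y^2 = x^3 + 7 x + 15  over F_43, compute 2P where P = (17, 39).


Doubling: s = (3 x1^2 + a) / (2 y1)
s = (3*17^2 + 7) / (2*39) mod 43 = 9
x3 = s^2 - 2 x1 mod 43 = 9^2 - 2*17 = 4
y3 = s (x1 - x3) - y1 mod 43 = 9 * (17 - 4) - 39 = 35

2P = (4, 35)


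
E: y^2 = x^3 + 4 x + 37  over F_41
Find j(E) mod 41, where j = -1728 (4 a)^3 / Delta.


Delta = -16(4 a^3 + 27 b^2) mod 41 = 21
-1728 * (4 a)^3 = -1728 * (4*4)^3 mod 41 = 24
j = 24 * 21^(-1) mod 41 = 7

j = 7 (mod 41)


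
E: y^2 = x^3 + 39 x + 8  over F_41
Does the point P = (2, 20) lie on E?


Check whether y^2 = x^3 + 39 x + 8 (mod 41) for (x, y) = (2, 20).
LHS: y^2 = 20^2 mod 41 = 31
RHS: x^3 + 39 x + 8 = 2^3 + 39*2 + 8 mod 41 = 12
LHS != RHS

No, not on the curve


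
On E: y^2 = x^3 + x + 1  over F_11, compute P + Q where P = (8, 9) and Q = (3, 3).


P != Q, so use the chord formula.
s = (y2 - y1) / (x2 - x1) = (5) / (6) mod 11 = 10
x3 = s^2 - x1 - x2 mod 11 = 10^2 - 8 - 3 = 1
y3 = s (x1 - x3) - y1 mod 11 = 10 * (8 - 1) - 9 = 6

P + Q = (1, 6)


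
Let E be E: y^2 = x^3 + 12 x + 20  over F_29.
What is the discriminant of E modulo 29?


4 a^3 + 27 b^2 = 4*12^3 + 27*20^2 = 6912 + 10800 = 17712
Delta = -16 * (17712) = -283392
Delta mod 29 = 25

Delta = 25 (mod 29)


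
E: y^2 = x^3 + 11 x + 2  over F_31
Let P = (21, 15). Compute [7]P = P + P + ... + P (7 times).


k = 7 = 111_2 (binary, LSB first: 111)
Double-and-add from P = (21, 15):
  bit 0 = 1: acc = O + (21, 15) = (21, 15)
  bit 1 = 1: acc = (21, 15) + (21, 16) = O
  bit 2 = 1: acc = O + (21, 15) = (21, 15)

7P = (21, 15)


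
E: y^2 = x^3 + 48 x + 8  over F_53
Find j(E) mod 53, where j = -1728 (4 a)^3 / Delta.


Delta = -16(4 a^3 + 27 b^2) mod 53 = 15
-1728 * (4 a)^3 = -1728 * (4*48)^3 mod 53 = 10
j = 10 * 15^(-1) mod 53 = 36

j = 36 (mod 53)


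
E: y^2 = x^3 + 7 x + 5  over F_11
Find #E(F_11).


For each x in F_11, count y with y^2 = x^3 + 7 x + 5 mod 11:
  x = 0: RHS = 5, y in [4, 7]  -> 2 point(s)
  x = 2: RHS = 5, y in [4, 7]  -> 2 point(s)
  x = 3: RHS = 9, y in [3, 8]  -> 2 point(s)
  x = 4: RHS = 9, y in [3, 8]  -> 2 point(s)
  x = 5: RHS = 0, y in [0]  -> 1 point(s)
  x = 7: RHS = 1, y in [1, 10]  -> 2 point(s)
  x = 8: RHS = 1, y in [1, 10]  -> 2 point(s)
  x = 9: RHS = 5, y in [4, 7]  -> 2 point(s)
Affine points: 15. Add the point at infinity: total = 16.

#E(F_11) = 16


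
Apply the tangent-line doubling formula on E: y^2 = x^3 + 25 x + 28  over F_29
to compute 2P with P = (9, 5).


Doubling: s = (3 x1^2 + a) / (2 y1)
s = (3*9^2 + 25) / (2*5) mod 29 = 21
x3 = s^2 - 2 x1 mod 29 = 21^2 - 2*9 = 17
y3 = s (x1 - x3) - y1 mod 29 = 21 * (9 - 17) - 5 = 1

2P = (17, 1)


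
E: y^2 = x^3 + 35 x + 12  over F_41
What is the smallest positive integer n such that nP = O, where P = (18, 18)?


Compute successive multiples of P until we hit O:
  1P = (18, 18)
  2P = (36, 32)
  3P = (20, 26)
  4P = (19, 19)
  5P = (5, 36)
  6P = (9, 20)
  7P = (10, 3)
  8P = (21, 2)
  ... (continuing to 43P)
  43P = O

ord(P) = 43


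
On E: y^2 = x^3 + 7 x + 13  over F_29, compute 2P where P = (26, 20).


k = 2 = 10_2 (binary, LSB first: 01)
Double-and-add from P = (26, 20):
  bit 0 = 0: acc unchanged = O
  bit 1 = 1: acc = O + (11, 0) = (11, 0)

2P = (11, 0)


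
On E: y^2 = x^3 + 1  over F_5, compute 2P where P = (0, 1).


Doubling: s = (3 x1^2 + a) / (2 y1)
s = (3*0^2 + 0) / (2*1) mod 5 = 0
x3 = s^2 - 2 x1 mod 5 = 0^2 - 2*0 = 0
y3 = s (x1 - x3) - y1 mod 5 = 0 * (0 - 0) - 1 = 4

2P = (0, 4)


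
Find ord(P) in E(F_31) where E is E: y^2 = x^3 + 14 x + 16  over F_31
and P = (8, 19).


Compute successive multiples of P until we hit O:
  1P = (8, 19)
  2P = (20, 22)
  3P = (5, 5)
  4P = (26, 21)
  5P = (15, 25)
  6P = (10, 28)
  7P = (10, 3)
  8P = (15, 6)
  ... (continuing to 13P)
  13P = O

ord(P) = 13


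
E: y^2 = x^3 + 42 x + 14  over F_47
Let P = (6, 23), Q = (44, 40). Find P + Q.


P != Q, so use the chord formula.
s = (y2 - y1) / (x2 - x1) = (17) / (38) mod 47 = 19
x3 = s^2 - x1 - x2 mod 47 = 19^2 - 6 - 44 = 29
y3 = s (x1 - x3) - y1 mod 47 = 19 * (6 - 29) - 23 = 10

P + Q = (29, 10)


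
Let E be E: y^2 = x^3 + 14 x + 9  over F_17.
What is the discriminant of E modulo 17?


4 a^3 + 27 b^2 = 4*14^3 + 27*9^2 = 10976 + 2187 = 13163
Delta = -16 * (13163) = -210608
Delta mod 17 = 5

Delta = 5 (mod 17)


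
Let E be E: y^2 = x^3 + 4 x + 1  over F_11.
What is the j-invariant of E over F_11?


Delta = -16(4 a^3 + 27 b^2) mod 11 = 4
-1728 * (4 a)^3 = -1728 * (4*4)^3 mod 11 = 7
j = 7 * 4^(-1) mod 11 = 10

j = 10 (mod 11)


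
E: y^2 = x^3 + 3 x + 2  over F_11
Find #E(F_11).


For each x in F_11, count y with y^2 = x^3 + 3 x + 2 mod 11:
  x = 2: RHS = 5, y in [4, 7]  -> 2 point(s)
  x = 3: RHS = 5, y in [4, 7]  -> 2 point(s)
  x = 4: RHS = 1, y in [1, 10]  -> 2 point(s)
  x = 6: RHS = 5, y in [4, 7]  -> 2 point(s)
  x = 7: RHS = 3, y in [5, 6]  -> 2 point(s)
  x = 10: RHS = 9, y in [3, 8]  -> 2 point(s)
Affine points: 12. Add the point at infinity: total = 13.

#E(F_11) = 13


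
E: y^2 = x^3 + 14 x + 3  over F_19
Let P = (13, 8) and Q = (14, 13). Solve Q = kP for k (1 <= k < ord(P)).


Enumerate multiples of P until we hit Q = (14, 13):
  1P = (13, 8)
  2P = (17, 9)
  3P = (14, 6)
  4P = (15, 15)
  5P = (8, 0)
  6P = (15, 4)
  7P = (14, 13)
Match found at i = 7.

k = 7


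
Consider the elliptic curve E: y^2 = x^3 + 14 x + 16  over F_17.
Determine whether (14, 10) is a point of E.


Check whether y^2 = x^3 + 14 x + 16 (mod 17) for (x, y) = (14, 10).
LHS: y^2 = 10^2 mod 17 = 15
RHS: x^3 + 14 x + 16 = 14^3 + 14*14 + 16 mod 17 = 15
LHS = RHS

Yes, on the curve


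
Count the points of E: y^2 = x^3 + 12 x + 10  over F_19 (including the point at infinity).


For each x in F_19, count y with y^2 = x^3 + 12 x + 10 mod 19:
  x = 1: RHS = 4, y in [2, 17]  -> 2 point(s)
  x = 2: RHS = 4, y in [2, 17]  -> 2 point(s)
  x = 3: RHS = 16, y in [4, 15]  -> 2 point(s)
  x = 5: RHS = 5, y in [9, 10]  -> 2 point(s)
  x = 7: RHS = 0, y in [0]  -> 1 point(s)
  x = 9: RHS = 11, y in [7, 12]  -> 2 point(s)
  x = 10: RHS = 9, y in [3, 16]  -> 2 point(s)
  x = 12: RHS = 1, y in [1, 18]  -> 2 point(s)
  x = 13: RHS = 7, y in [8, 11]  -> 2 point(s)
  x = 16: RHS = 4, y in [2, 17]  -> 2 point(s)
  x = 17: RHS = 16, y in [4, 15]  -> 2 point(s)
  x = 18: RHS = 16, y in [4, 15]  -> 2 point(s)
Affine points: 23. Add the point at infinity: total = 24.

#E(F_19) = 24


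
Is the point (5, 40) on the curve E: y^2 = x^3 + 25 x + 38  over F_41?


Check whether y^2 = x^3 + 25 x + 38 (mod 41) for (x, y) = (5, 40).
LHS: y^2 = 40^2 mod 41 = 1
RHS: x^3 + 25 x + 38 = 5^3 + 25*5 + 38 mod 41 = 1
LHS = RHS

Yes, on the curve


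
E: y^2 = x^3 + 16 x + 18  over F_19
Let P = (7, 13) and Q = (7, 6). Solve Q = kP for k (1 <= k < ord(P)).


Enumerate multiples of P until we hit Q = (7, 6):
  1P = (7, 13)
  2P = (16, 0)
  3P = (7, 6)
Match found at i = 3.

k = 3


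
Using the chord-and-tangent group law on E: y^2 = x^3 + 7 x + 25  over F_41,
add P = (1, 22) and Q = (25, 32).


P != Q, so use the chord formula.
s = (y2 - y1) / (x2 - x1) = (10) / (24) mod 41 = 38
x3 = s^2 - x1 - x2 mod 41 = 38^2 - 1 - 25 = 24
y3 = s (x1 - x3) - y1 mod 41 = 38 * (1 - 24) - 22 = 6

P + Q = (24, 6)


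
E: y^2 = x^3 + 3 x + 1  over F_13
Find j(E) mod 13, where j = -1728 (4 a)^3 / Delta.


Delta = -16(4 a^3 + 27 b^2) mod 13 = 11
-1728 * (4 a)^3 = -1728 * (4*3)^3 mod 13 = 12
j = 12 * 11^(-1) mod 13 = 7

j = 7 (mod 13)


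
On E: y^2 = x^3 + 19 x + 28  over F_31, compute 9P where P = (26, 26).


k = 9 = 1001_2 (binary, LSB first: 1001)
Double-and-add from P = (26, 26):
  bit 0 = 1: acc = O + (26, 26) = (26, 26)
  bit 1 = 0: acc unchanged = (26, 26)
  bit 2 = 0: acc unchanged = (26, 26)
  bit 3 = 1: acc = (26, 26) + (14, 0) = (0, 20)

9P = (0, 20)


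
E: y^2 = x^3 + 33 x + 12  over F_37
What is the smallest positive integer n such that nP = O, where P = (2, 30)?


Compute successive multiples of P until we hit O:
  1P = (2, 30)
  2P = (22, 29)
  3P = (34, 16)
  4P = (34, 21)
  5P = (22, 8)
  6P = (2, 7)
  7P = O

ord(P) = 7


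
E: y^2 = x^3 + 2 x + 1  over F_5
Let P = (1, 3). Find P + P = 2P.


Doubling: s = (3 x1^2 + a) / (2 y1)
s = (3*1^2 + 2) / (2*3) mod 5 = 0
x3 = s^2 - 2 x1 mod 5 = 0^2 - 2*1 = 3
y3 = s (x1 - x3) - y1 mod 5 = 0 * (1 - 3) - 3 = 2

2P = (3, 2)


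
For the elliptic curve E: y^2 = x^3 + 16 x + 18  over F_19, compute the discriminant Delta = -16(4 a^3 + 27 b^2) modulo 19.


4 a^3 + 27 b^2 = 4*16^3 + 27*18^2 = 16384 + 8748 = 25132
Delta = -16 * (25132) = -402112
Delta mod 19 = 4

Delta = 4 (mod 19)


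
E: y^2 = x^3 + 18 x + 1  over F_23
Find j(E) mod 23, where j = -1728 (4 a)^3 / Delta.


Delta = -16(4 a^3 + 27 b^2) mod 23 = 1
-1728 * (4 a)^3 = -1728 * (4*18)^3 mod 23 = 11
j = 11 * 1^(-1) mod 23 = 11

j = 11 (mod 23)


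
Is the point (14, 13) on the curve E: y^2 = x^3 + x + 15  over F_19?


Check whether y^2 = x^3 + 1 x + 15 (mod 19) for (x, y) = (14, 13).
LHS: y^2 = 13^2 mod 19 = 17
RHS: x^3 + 1 x + 15 = 14^3 + 1*14 + 15 mod 19 = 18
LHS != RHS

No, not on the curve


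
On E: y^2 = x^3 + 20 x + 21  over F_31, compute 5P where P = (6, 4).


k = 5 = 101_2 (binary, LSB first: 101)
Double-and-add from P = (6, 4):
  bit 0 = 1: acc = O + (6, 4) = (6, 4)
  bit 1 = 0: acc unchanged = (6, 4)
  bit 2 = 1: acc = (6, 4) + (17, 29) = (27, 30)

5P = (27, 30)


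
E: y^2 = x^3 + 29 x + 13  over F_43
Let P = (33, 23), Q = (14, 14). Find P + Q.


P != Q, so use the chord formula.
s = (y2 - y1) / (x2 - x1) = (34) / (24) mod 43 = 5
x3 = s^2 - x1 - x2 mod 43 = 5^2 - 33 - 14 = 21
y3 = s (x1 - x3) - y1 mod 43 = 5 * (33 - 21) - 23 = 37

P + Q = (21, 37)


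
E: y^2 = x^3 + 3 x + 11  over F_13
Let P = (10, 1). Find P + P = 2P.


Doubling: s = (3 x1^2 + a) / (2 y1)
s = (3*10^2 + 3) / (2*1) mod 13 = 2
x3 = s^2 - 2 x1 mod 13 = 2^2 - 2*10 = 10
y3 = s (x1 - x3) - y1 mod 13 = 2 * (10 - 10) - 1 = 12

2P = (10, 12)


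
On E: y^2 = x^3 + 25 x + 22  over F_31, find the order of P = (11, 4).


Compute successive multiples of P until we hit O:
  1P = (11, 4)
  2P = (13, 23)
  3P = (12, 2)
  4P = (12, 29)
  5P = (13, 8)
  6P = (11, 27)
  7P = O

ord(P) = 7


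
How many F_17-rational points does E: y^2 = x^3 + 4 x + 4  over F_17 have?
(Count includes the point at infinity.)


For each x in F_17, count y with y^2 = x^3 + 4 x + 4 mod 17:
  x = 0: RHS = 4, y in [2, 15]  -> 2 point(s)
  x = 1: RHS = 9, y in [3, 14]  -> 2 point(s)
  x = 3: RHS = 9, y in [3, 14]  -> 2 point(s)
  x = 4: RHS = 16, y in [4, 13]  -> 2 point(s)
  x = 5: RHS = 13, y in [8, 9]  -> 2 point(s)
  x = 7: RHS = 1, y in [1, 16]  -> 2 point(s)
  x = 8: RHS = 4, y in [2, 15]  -> 2 point(s)
  x = 9: RHS = 4, y in [2, 15]  -> 2 point(s)
  x = 11: RHS = 2, y in [6, 11]  -> 2 point(s)
  x = 13: RHS = 9, y in [3, 14]  -> 2 point(s)
  x = 14: RHS = 16, y in [4, 13]  -> 2 point(s)
  x = 16: RHS = 16, y in [4, 13]  -> 2 point(s)
Affine points: 24. Add the point at infinity: total = 25.

#E(F_17) = 25


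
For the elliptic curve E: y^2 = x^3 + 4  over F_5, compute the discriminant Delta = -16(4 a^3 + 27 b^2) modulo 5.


4 a^3 + 27 b^2 = 4*0^3 + 27*4^2 = 0 + 432 = 432
Delta = -16 * (432) = -6912
Delta mod 5 = 3

Delta = 3 (mod 5)


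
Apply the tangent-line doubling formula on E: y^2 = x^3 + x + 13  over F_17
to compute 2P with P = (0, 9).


Doubling: s = (3 x1^2 + a) / (2 y1)
s = (3*0^2 + 1) / (2*9) mod 17 = 1
x3 = s^2 - 2 x1 mod 17 = 1^2 - 2*0 = 1
y3 = s (x1 - x3) - y1 mod 17 = 1 * (0 - 1) - 9 = 7

2P = (1, 7)


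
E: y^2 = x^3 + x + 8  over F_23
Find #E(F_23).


For each x in F_23, count y with y^2 = x^3 + 1 x + 8 mod 23:
  x = 0: RHS = 8, y in [10, 13]  -> 2 point(s)
  x = 2: RHS = 18, y in [8, 15]  -> 2 point(s)
  x = 5: RHS = 0, y in [0]  -> 1 point(s)
  x = 6: RHS = 0, y in [0]  -> 1 point(s)
  x = 7: RHS = 13, y in [6, 17]  -> 2 point(s)
  x = 10: RHS = 6, y in [11, 12]  -> 2 point(s)
  x = 11: RHS = 16, y in [4, 19]  -> 2 point(s)
  x = 12: RHS = 0, y in [0]  -> 1 point(s)
  x = 14: RHS = 6, y in [11, 12]  -> 2 point(s)
  x = 16: RHS = 3, y in [7, 16]  -> 2 point(s)
  x = 17: RHS = 16, y in [4, 19]  -> 2 point(s)
  x = 18: RHS = 16, y in [4, 19]  -> 2 point(s)
  x = 19: RHS = 9, y in [3, 20]  -> 2 point(s)
  x = 20: RHS = 1, y in [1, 22]  -> 2 point(s)
  x = 22: RHS = 6, y in [11, 12]  -> 2 point(s)
Affine points: 27. Add the point at infinity: total = 28.

#E(F_23) = 28


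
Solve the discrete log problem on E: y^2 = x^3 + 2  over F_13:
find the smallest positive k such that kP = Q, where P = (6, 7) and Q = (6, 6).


Enumerate multiples of P until we hit Q = (6, 6):
  1P = (6, 7)
  2P = (4, 1)
  3P = (12, 1)
  4P = (9, 9)
  5P = (10, 12)
  6P = (1, 9)
  7P = (2, 7)
  8P = (5, 6)
  9P = (3, 9)
  10P = (3, 4)
  11P = (5, 7)
  12P = (2, 6)
  13P = (1, 4)
  14P = (10, 1)
  15P = (9, 4)
  16P = (12, 12)
  17P = (4, 12)
  18P = (6, 6)
Match found at i = 18.

k = 18


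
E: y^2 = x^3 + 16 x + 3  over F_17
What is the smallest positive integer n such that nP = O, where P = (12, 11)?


Compute successive multiples of P until we hit O:
  1P = (12, 11)
  2P = (6, 3)
  3P = (14, 9)
  4P = (9, 3)
  5P = (5, 2)
  6P = (2, 14)
  7P = (7, 13)
  8P = (7, 4)
  ... (continuing to 15P)
  15P = O

ord(P) = 15


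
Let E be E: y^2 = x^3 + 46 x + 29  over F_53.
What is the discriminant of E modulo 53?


4 a^3 + 27 b^2 = 4*46^3 + 27*29^2 = 389344 + 22707 = 412051
Delta = -16 * (412051) = -6592816
Delta mod 53 = 13

Delta = 13 (mod 53)


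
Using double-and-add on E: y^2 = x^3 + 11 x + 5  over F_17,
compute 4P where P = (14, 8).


k = 4 = 100_2 (binary, LSB first: 001)
Double-and-add from P = (14, 8):
  bit 0 = 0: acc unchanged = O
  bit 1 = 0: acc unchanged = O
  bit 2 = 1: acc = O + (9, 0) = (9, 0)

4P = (9, 0)


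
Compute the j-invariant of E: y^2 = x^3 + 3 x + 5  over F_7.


Delta = -16(4 a^3 + 27 b^2) mod 7 = 2
-1728 * (4 a)^3 = -1728 * (4*3)^3 mod 7 = 6
j = 6 * 2^(-1) mod 7 = 3

j = 3 (mod 7)


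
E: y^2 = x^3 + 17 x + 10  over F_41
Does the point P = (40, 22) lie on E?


Check whether y^2 = x^3 + 17 x + 10 (mod 41) for (x, y) = (40, 22).
LHS: y^2 = 22^2 mod 41 = 33
RHS: x^3 + 17 x + 10 = 40^3 + 17*40 + 10 mod 41 = 33
LHS = RHS

Yes, on the curve


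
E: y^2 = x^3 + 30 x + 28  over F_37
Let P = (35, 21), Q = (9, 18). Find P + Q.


P != Q, so use the chord formula.
s = (y2 - y1) / (x2 - x1) = (34) / (11) mod 37 = 30
x3 = s^2 - x1 - x2 mod 37 = 30^2 - 35 - 9 = 5
y3 = s (x1 - x3) - y1 mod 37 = 30 * (35 - 5) - 21 = 28

P + Q = (5, 28)


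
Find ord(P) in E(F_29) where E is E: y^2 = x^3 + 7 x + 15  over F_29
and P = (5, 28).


Compute successive multiples of P until we hit O:
  1P = (5, 28)
  2P = (18, 12)
  3P = (7, 28)
  4P = (17, 1)
  5P = (3, 11)
  6P = (28, 23)
  7P = (12, 0)
  8P = (28, 6)
  ... (continuing to 14P)
  14P = O

ord(P) = 14


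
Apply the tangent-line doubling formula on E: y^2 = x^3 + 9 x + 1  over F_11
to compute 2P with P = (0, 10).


Doubling: s = (3 x1^2 + a) / (2 y1)
s = (3*0^2 + 9) / (2*10) mod 11 = 1
x3 = s^2 - 2 x1 mod 11 = 1^2 - 2*0 = 1
y3 = s (x1 - x3) - y1 mod 11 = 1 * (0 - 1) - 10 = 0

2P = (1, 0)


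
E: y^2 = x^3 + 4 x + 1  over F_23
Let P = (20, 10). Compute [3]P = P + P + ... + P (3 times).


k = 3 = 11_2 (binary, LSB first: 11)
Double-and-add from P = (20, 10):
  bit 0 = 1: acc = O + (20, 10) = (20, 10)
  bit 1 = 1: acc = (20, 10) + (8, 4) = (1, 11)

3P = (1, 11)


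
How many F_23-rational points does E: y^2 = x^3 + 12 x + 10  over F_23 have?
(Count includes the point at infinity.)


For each x in F_23, count y with y^2 = x^3 + 12 x + 10 mod 23:
  x = 1: RHS = 0, y in [0]  -> 1 point(s)
  x = 3: RHS = 4, y in [2, 21]  -> 2 point(s)
  x = 7: RHS = 0, y in [0]  -> 1 point(s)
  x = 10: RHS = 3, y in [7, 16]  -> 2 point(s)
  x = 11: RHS = 1, y in [1, 22]  -> 2 point(s)
  x = 14: RHS = 1, y in [1, 22]  -> 2 point(s)
  x = 15: RHS = 0, y in [0]  -> 1 point(s)
  x = 18: RHS = 9, y in [3, 20]  -> 2 point(s)
  x = 19: RHS = 13, y in [6, 17]  -> 2 point(s)
  x = 20: RHS = 16, y in [4, 19]  -> 2 point(s)
  x = 21: RHS = 1, y in [1, 22]  -> 2 point(s)
Affine points: 19. Add the point at infinity: total = 20.

#E(F_23) = 20


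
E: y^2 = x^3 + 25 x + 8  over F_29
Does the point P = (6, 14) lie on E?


Check whether y^2 = x^3 + 25 x + 8 (mod 29) for (x, y) = (6, 14).
LHS: y^2 = 14^2 mod 29 = 22
RHS: x^3 + 25 x + 8 = 6^3 + 25*6 + 8 mod 29 = 26
LHS != RHS

No, not on the curve


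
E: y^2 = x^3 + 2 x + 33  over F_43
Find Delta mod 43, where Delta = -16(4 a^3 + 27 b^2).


4 a^3 + 27 b^2 = 4*2^3 + 27*33^2 = 32 + 29403 = 29435
Delta = -16 * (29435) = -470960
Delta mod 43 = 19

Delta = 19 (mod 43)


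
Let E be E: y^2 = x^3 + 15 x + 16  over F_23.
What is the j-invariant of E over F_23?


Delta = -16(4 a^3 + 27 b^2) mod 23 = 8
-1728 * (4 a)^3 = -1728 * (4*15)^3 mod 23 = 2
j = 2 * 8^(-1) mod 23 = 6

j = 6 (mod 23)


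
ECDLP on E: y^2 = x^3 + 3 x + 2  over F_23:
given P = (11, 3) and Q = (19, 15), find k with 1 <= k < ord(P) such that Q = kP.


Enumerate multiples of P until we hit Q = (19, 15):
  1P = (11, 3)
  2P = (19, 15)
Match found at i = 2.

k = 2


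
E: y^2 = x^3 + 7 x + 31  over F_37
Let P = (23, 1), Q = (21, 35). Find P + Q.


P != Q, so use the chord formula.
s = (y2 - y1) / (x2 - x1) = (34) / (35) mod 37 = 20
x3 = s^2 - x1 - x2 mod 37 = 20^2 - 23 - 21 = 23
y3 = s (x1 - x3) - y1 mod 37 = 20 * (23 - 23) - 1 = 36

P + Q = (23, 36)


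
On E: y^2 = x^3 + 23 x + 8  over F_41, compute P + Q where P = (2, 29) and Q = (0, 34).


P != Q, so use the chord formula.
s = (y2 - y1) / (x2 - x1) = (5) / (39) mod 41 = 18
x3 = s^2 - x1 - x2 mod 41 = 18^2 - 2 - 0 = 35
y3 = s (x1 - x3) - y1 mod 41 = 18 * (2 - 35) - 29 = 33

P + Q = (35, 33)


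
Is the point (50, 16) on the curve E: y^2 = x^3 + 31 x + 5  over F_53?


Check whether y^2 = x^3 + 31 x + 5 (mod 53) for (x, y) = (50, 16).
LHS: y^2 = 16^2 mod 53 = 44
RHS: x^3 + 31 x + 5 = 50^3 + 31*50 + 5 mod 53 = 44
LHS = RHS

Yes, on the curve


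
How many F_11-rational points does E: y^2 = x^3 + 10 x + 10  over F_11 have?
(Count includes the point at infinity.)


For each x in F_11, count y with y^2 = x^3 + 10 x + 10 mod 11:
  x = 2: RHS = 5, y in [4, 7]  -> 2 point(s)
  x = 3: RHS = 1, y in [1, 10]  -> 2 point(s)
  x = 4: RHS = 4, y in [2, 9]  -> 2 point(s)
  x = 5: RHS = 9, y in [3, 8]  -> 2 point(s)
  x = 6: RHS = 0, y in [0]  -> 1 point(s)
  x = 7: RHS = 5, y in [4, 7]  -> 2 point(s)
  x = 9: RHS = 4, y in [2, 9]  -> 2 point(s)
Affine points: 13. Add the point at infinity: total = 14.

#E(F_11) = 14


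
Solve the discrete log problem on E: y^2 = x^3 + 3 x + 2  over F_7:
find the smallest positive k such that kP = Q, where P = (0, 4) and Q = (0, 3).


Enumerate multiples of P until we hit Q = (0, 3):
  1P = (0, 4)
  2P = (2, 4)
  3P = (5, 3)
  4P = (4, 1)
  5P = (4, 6)
  6P = (5, 4)
  7P = (2, 3)
  8P = (0, 3)
Match found at i = 8.

k = 8


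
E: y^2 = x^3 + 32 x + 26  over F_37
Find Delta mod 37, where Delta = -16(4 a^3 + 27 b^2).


4 a^3 + 27 b^2 = 4*32^3 + 27*26^2 = 131072 + 18252 = 149324
Delta = -16 * (149324) = -2389184
Delta mod 37 = 17

Delta = 17 (mod 37)


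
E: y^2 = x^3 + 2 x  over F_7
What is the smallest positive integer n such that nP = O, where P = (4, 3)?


Compute successive multiples of P until we hit O:
  1P = (4, 3)
  2P = (0, 0)
  3P = (4, 4)
  4P = O

ord(P) = 4


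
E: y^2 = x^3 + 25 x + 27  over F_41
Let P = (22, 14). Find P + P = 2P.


Doubling: s = (3 x1^2 + a) / (2 y1)
s = (3*22^2 + 25) / (2*14) mod 41 = 22
x3 = s^2 - 2 x1 mod 41 = 22^2 - 2*22 = 30
y3 = s (x1 - x3) - y1 mod 41 = 22 * (22 - 30) - 14 = 15

2P = (30, 15)


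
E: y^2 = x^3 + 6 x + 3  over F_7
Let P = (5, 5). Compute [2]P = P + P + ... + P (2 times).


k = 2 = 10_2 (binary, LSB first: 01)
Double-and-add from P = (5, 5):
  bit 0 = 0: acc unchanged = O
  bit 1 = 1: acc = O + (5, 2) = (5, 2)

2P = (5, 2)


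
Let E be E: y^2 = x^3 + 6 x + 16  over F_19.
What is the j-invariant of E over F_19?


Delta = -16(4 a^3 + 27 b^2) mod 19 = 15
-1728 * (4 a)^3 = -1728 * (4*6)^3 mod 19 = 11
j = 11 * 15^(-1) mod 19 = 2

j = 2 (mod 19)


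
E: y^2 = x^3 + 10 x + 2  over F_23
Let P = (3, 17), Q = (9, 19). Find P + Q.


P != Q, so use the chord formula.
s = (y2 - y1) / (x2 - x1) = (2) / (6) mod 23 = 8
x3 = s^2 - x1 - x2 mod 23 = 8^2 - 3 - 9 = 6
y3 = s (x1 - x3) - y1 mod 23 = 8 * (3 - 6) - 17 = 5

P + Q = (6, 5)


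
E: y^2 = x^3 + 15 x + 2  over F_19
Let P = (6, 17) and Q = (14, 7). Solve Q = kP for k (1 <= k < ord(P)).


Enumerate multiples of P until we hit Q = (14, 7):
  1P = (6, 17)
  2P = (18, 10)
  3P = (15, 12)
  4P = (3, 13)
  5P = (16, 14)
  6P = (14, 12)
  7P = (8, 8)
  8P = (11, 15)
  9P = (9, 7)
  10P = (13, 0)
  11P = (9, 12)
  12P = (11, 4)
  13P = (8, 11)
  14P = (14, 7)
Match found at i = 14.

k = 14


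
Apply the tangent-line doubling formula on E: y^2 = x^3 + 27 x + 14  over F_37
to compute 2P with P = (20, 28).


Doubling: s = (3 x1^2 + a) / (2 y1)
s = (3*20^2 + 27) / (2*28) mod 37 = 12
x3 = s^2 - 2 x1 mod 37 = 12^2 - 2*20 = 30
y3 = s (x1 - x3) - y1 mod 37 = 12 * (20 - 30) - 28 = 0

2P = (30, 0)


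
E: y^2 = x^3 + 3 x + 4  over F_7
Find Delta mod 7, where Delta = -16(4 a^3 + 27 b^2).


4 a^3 + 27 b^2 = 4*3^3 + 27*4^2 = 108 + 432 = 540
Delta = -16 * (540) = -8640
Delta mod 7 = 5

Delta = 5 (mod 7)


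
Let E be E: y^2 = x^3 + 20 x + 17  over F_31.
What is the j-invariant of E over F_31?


Delta = -16(4 a^3 + 27 b^2) mod 31 = 16
-1728 * (4 a)^3 = -1728 * (4*20)^3 mod 31 = 1
j = 1 * 16^(-1) mod 31 = 2

j = 2 (mod 31)


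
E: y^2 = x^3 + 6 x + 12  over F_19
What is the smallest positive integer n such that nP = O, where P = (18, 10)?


Compute successive multiples of P until we hit O:
  1P = (18, 10)
  2P = (7, 13)
  3P = (17, 7)
  4P = (12, 8)
  5P = (6, 13)
  6P = (1, 0)
  7P = (6, 6)
  8P = (12, 11)
  ... (continuing to 12P)
  12P = O

ord(P) = 12


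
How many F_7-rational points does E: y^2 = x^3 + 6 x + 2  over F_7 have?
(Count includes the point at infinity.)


For each x in F_7, count y with y^2 = x^3 + 6 x + 2 mod 7:
  x = 0: RHS = 2, y in [3, 4]  -> 2 point(s)
  x = 1: RHS = 2, y in [3, 4]  -> 2 point(s)
  x = 2: RHS = 1, y in [1, 6]  -> 2 point(s)
  x = 6: RHS = 2, y in [3, 4]  -> 2 point(s)
Affine points: 8. Add the point at infinity: total = 9.

#E(F_7) = 9


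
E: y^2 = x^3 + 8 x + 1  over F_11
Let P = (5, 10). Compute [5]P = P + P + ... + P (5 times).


k = 5 = 101_2 (binary, LSB first: 101)
Double-and-add from P = (5, 10):
  bit 0 = 1: acc = O + (5, 10) = (5, 10)
  bit 1 = 0: acc unchanged = (5, 10)
  bit 2 = 1: acc = (5, 10) + (2, 6) = (7, 2)

5P = (7, 2)


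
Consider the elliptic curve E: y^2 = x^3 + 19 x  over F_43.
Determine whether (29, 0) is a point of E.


Check whether y^2 = x^3 + 19 x + 0 (mod 43) for (x, y) = (29, 0).
LHS: y^2 = 0^2 mod 43 = 0
RHS: x^3 + 19 x + 0 = 29^3 + 19*29 + 0 mod 43 = 0
LHS = RHS

Yes, on the curve


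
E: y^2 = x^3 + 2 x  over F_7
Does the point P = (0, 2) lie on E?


Check whether y^2 = x^3 + 2 x + 0 (mod 7) for (x, y) = (0, 2).
LHS: y^2 = 2^2 mod 7 = 4
RHS: x^3 + 2 x + 0 = 0^3 + 2*0 + 0 mod 7 = 0
LHS != RHS

No, not on the curve


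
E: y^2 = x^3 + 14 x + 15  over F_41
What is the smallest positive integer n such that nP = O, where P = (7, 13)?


Compute successive multiples of P until we hit O:
  1P = (7, 13)
  2P = (9, 3)
  3P = (9, 38)
  4P = (7, 28)
  5P = O

ord(P) = 5


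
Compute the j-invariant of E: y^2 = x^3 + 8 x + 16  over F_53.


Delta = -16(4 a^3 + 27 b^2) mod 53 = 5
-1728 * (4 a)^3 = -1728 * (4*8)^3 mod 53 = 29
j = 29 * 5^(-1) mod 53 = 27

j = 27 (mod 53)


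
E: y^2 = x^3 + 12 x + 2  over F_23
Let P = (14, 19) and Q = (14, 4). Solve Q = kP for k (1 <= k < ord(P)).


Enumerate multiples of P until we hit Q = (14, 4):
  1P = (14, 19)
  2P = (8, 14)
  3P = (10, 15)
  4P = (0, 18)
  5P = (11, 19)
  6P = (21, 4)
  7P = (17, 17)
  8P = (18, 22)
  9P = (16, 14)
  10P = (5, 16)
  11P = (22, 9)
  12P = (13, 20)
  13P = (20, 10)
  14P = (20, 13)
  15P = (13, 3)
  16P = (22, 14)
  17P = (5, 7)
  18P = (16, 9)
  19P = (18, 1)
  20P = (17, 6)
  21P = (21, 19)
  22P = (11, 4)
  23P = (0, 5)
  24P = (10, 8)
  25P = (8, 9)
  26P = (14, 4)
Match found at i = 26.

k = 26
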